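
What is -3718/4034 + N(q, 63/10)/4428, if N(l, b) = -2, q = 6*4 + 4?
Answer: -4117843/4465638 ≈ -0.92212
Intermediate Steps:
q = 28 (q = 24 + 4 = 28)
-3718/4034 + N(q, 63/10)/4428 = -3718/4034 - 2/4428 = -3718*1/4034 - 2*1/4428 = -1859/2017 - 1/2214 = -4117843/4465638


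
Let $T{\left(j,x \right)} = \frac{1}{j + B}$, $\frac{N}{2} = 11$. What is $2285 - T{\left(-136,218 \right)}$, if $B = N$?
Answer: $\frac{260491}{114} \approx 2285.0$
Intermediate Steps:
$N = 22$ ($N = 2 \cdot 11 = 22$)
$B = 22$
$T{\left(j,x \right)} = \frac{1}{22 + j}$ ($T{\left(j,x \right)} = \frac{1}{j + 22} = \frac{1}{22 + j}$)
$2285 - T{\left(-136,218 \right)} = 2285 - \frac{1}{22 - 136} = 2285 - \frac{1}{-114} = 2285 - - \frac{1}{114} = 2285 + \frac{1}{114} = \frac{260491}{114}$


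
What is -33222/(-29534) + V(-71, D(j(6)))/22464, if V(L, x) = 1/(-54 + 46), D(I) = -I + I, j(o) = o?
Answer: 2985181265/2653807104 ≈ 1.1249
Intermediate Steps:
D(I) = 0
V(L, x) = -1/8 (V(L, x) = 1/(-8) = -1/8)
-33222/(-29534) + V(-71, D(j(6)))/22464 = -33222/(-29534) - 1/8/22464 = -33222*(-1/29534) - 1/8*1/22464 = 16611/14767 - 1/179712 = 2985181265/2653807104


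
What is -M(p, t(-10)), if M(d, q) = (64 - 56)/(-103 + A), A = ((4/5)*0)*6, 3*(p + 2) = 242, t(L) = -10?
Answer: 8/103 ≈ 0.077670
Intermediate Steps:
p = 236/3 (p = -2 + (⅓)*242 = -2 + 242/3 = 236/3 ≈ 78.667)
A = 0 (A = ((4*(⅕))*0)*6 = ((⅘)*0)*6 = 0*6 = 0)
M(d, q) = -8/103 (M(d, q) = (64 - 56)/(-103 + 0) = 8/(-103) = 8*(-1/103) = -8/103)
-M(p, t(-10)) = -1*(-8/103) = 8/103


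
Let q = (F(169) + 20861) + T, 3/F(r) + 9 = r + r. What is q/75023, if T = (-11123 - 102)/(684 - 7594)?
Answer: 9485780509/34111307594 ≈ 0.27808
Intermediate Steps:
F(r) = 3/(-9 + 2*r) (F(r) = 3/(-9 + (r + r)) = 3/(-9 + 2*r))
T = 2245/1382 (T = -11225/(-6910) = -11225*(-1/6910) = 2245/1382 ≈ 1.6245)
q = 9485780509/454678 (q = (3/(-9 + 2*169) + 20861) + 2245/1382 = (3/(-9 + 338) + 20861) + 2245/1382 = (3/329 + 20861) + 2245/1382 = 6863272/329 + 2245/1382 = 9485780509/454678 ≈ 20863.)
q/75023 = (9485780509/454678)/75023 = (9485780509/454678)*(1/75023) = 9485780509/34111307594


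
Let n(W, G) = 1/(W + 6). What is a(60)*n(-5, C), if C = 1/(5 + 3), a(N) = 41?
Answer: 41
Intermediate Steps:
C = 1/8 ≈ 0.12500
n(W, G) = 1/(6 + W)
a(60)*n(-5, C) = 41/(6 - 5) = 41/1 = 41*1 = 41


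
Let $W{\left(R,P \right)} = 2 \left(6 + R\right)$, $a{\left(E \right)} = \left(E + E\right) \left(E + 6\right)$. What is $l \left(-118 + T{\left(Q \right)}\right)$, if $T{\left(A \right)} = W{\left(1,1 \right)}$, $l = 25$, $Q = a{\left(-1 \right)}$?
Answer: $-2600$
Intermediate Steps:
$a{\left(E \right)} = 2 E \left(6 + E\right)$
$Q = -10$ ($Q = 2 \left(-1\right) \left(6 - 1\right) = 2 \left(-1\right) 5 = -10$)
$W{\left(R,P \right)} = 12 + 2 R$
$T{\left(A \right)} = 14$ ($T{\left(A \right)} = 12 + 2 \cdot 1 = 12 + 2 = 14$)
$l \left(-118 + T{\left(Q \right)}\right) = 25 \left(-118 + 14\right) = 25 \left(-104\right) = -2600$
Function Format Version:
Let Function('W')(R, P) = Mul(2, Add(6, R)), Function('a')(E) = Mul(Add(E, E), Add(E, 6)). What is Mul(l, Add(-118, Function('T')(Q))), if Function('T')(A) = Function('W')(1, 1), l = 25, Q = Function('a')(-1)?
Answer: -2600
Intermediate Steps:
Function('a')(E) = Mul(2, E, Add(6, E)) (Function('a')(E) = Mul(Mul(2, E), Add(6, E)) = Mul(2, E, Add(6, E)))
Q = -10 (Q = Mul(2, -1, Add(6, -1)) = Mul(2, -1, 5) = -10)
Function('W')(R, P) = Add(12, Mul(2, R))
Function('T')(A) = 14 (Function('T')(A) = Add(12, Mul(2, 1)) = Add(12, 2) = 14)
Mul(l, Add(-118, Function('T')(Q))) = Mul(25, Add(-118, 14)) = Mul(25, -104) = -2600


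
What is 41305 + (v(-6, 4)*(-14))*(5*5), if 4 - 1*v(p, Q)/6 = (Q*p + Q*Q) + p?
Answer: 3505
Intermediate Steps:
v(p, Q) = 24 - 6*p - 6*Q² - 6*Q*p (v(p, Q) = 24 - 6*((Q*p + Q*Q) + p) = 24 - 6*((Q*p + Q²) + p) = 24 - 6*((Q² + Q*p) + p) = 24 - 6*(p + Q² + Q*p) = 24 + (-6*p - 6*Q² - 6*Q*p) = 24 - 6*p - 6*Q² - 6*Q*p)
41305 + (v(-6, 4)*(-14))*(5*5) = 41305 + ((24 - 6*(-6) - 6*4² - 6*4*(-6))*(-14))*(5*5) = 41305 + ((24 + 36 - 6*16 + 144)*(-14))*25 = 41305 + ((24 + 36 - 96 + 144)*(-14))*25 = 41305 + (108*(-14))*25 = 41305 - 1512*25 = 41305 - 37800 = 3505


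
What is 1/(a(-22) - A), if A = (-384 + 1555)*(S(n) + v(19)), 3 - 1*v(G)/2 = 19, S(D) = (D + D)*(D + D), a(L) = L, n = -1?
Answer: 1/32766 ≈ 3.0519e-5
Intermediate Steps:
S(D) = 4*D**2 (S(D) = (2*D)*(2*D) = 4*D**2)
v(G) = -32 (v(G) = 6 - 2*19 = 6 - 38 = -32)
A = -32788 (A = (-384 + 1555)*(4*(-1)**2 - 32) = 1171*(4*1 - 32) = 1171*(4 - 32) = 1171*(-28) = -32788)
1/(a(-22) - A) = 1/(-22 - 1*(-32788)) = 1/(-22 + 32788) = 1/32766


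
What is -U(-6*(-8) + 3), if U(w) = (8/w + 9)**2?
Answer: -218089/2601 ≈ -83.848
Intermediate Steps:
U(w) = (9 + 8/w)**2
-U(-6*(-8) + 3) = -(8 + 9*(-6*(-8) + 3))**2/(-6*(-8) + 3)**2 = -(8 + 9*(48 + 3))**2/(48 + 3)**2 = -(8 + 9*51)**2/51**2 = -(8 + 459)**2/2601 = -467**2/2601 = -218089/2601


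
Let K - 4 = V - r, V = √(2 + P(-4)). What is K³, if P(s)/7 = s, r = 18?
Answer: -1652 + 562*I*√26 ≈ -1652.0 + 2865.6*I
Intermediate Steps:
P(s) = 7*s
V = I*√26 (V = √(2 + 7*(-4)) = √(2 - 28) = √(-26) = I*√26 ≈ 5.099*I)
K = -14 + I*√26 (K = 4 + (I*√26 - 1*18) = 4 + (I*√26 - 18) = 4 + (-18 + I*√26) = -14 + I*√26 ≈ -14.0 + 5.099*I)
K³ = (-14 + I*√26)³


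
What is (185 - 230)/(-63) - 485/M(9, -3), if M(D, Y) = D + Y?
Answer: -3365/42 ≈ -80.119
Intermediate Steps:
(185 - 230)/(-63) - 485/M(9, -3) = (185 - 230)/(-63) - 485/(9 - 3) = -45*(-1/63) - 485/6 = 5/7 - 485*1/6 = 5/7 - 485/6 = -3365/42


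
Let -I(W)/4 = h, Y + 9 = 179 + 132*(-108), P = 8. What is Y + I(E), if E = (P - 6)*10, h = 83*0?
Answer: -14086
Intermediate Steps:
h = 0
E = 20 (E = (8 - 6)*10 = 2*10 = 20)
Y = -14086 (Y = -9 + (179 + 132*(-108)) = -9 + (179 - 14256) = -9 - 14077 = -14086)
I(W) = 0 (I(W) = -4*0 = 0)
Y + I(E) = -14086 + 0 = -14086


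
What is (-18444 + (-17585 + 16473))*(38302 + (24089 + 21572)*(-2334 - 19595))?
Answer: 19580675115452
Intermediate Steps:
(-18444 + (-17585 + 16473))*(38302 + (24089 + 21572)*(-2334 - 19595)) = (-18444 - 1112)*(38302 + 45661*(-21929)) = -19556*(38302 - 1001300069) = -19556*(-1001261767) = 19580675115452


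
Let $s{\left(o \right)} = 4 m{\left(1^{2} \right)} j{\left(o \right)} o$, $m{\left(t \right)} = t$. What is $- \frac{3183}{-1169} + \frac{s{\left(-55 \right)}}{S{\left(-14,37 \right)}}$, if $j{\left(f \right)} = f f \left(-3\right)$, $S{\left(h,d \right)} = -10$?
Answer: $- \frac{233387667}{1169} \approx -1.9965 \cdot 10^{5}$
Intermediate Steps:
$j{\left(f \right)} = - 3 f^{2}$ ($j{\left(f \right)} = f^{2} \left(-3\right) = - 3 f^{2}$)
$s{\left(o \right)} = - 12 o^{3}$ ($s{\left(o \right)} = 4 \cdot 1^{2} \left(- 3 o^{2}\right) o = 4 \cdot 1 \left(- 3 o^{2}\right) o = 4 \left(- 3 o^{2}\right) o = - 12 o^{2} o = - 12 o^{3}$)
$- \frac{3183}{-1169} + \frac{s{\left(-55 \right)}}{S{\left(-14,37 \right)}} = - \frac{3183}{-1169} + \frac{\left(-12\right) \left(-55\right)^{3}}{-10} = \left(-3183\right) \left(- \frac{1}{1169}\right) + \left(-12\right) \left(-166375\right) \left(- \frac{1}{10}\right) = \frac{3183}{1169} + 1996500 \left(- \frac{1}{10}\right) = \frac{3183}{1169} - 199650 = - \frac{233387667}{1169}$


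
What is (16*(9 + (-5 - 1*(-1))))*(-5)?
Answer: -400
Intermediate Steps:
(16*(9 + (-5 - 1*(-1))))*(-5) = (16*(9 + (-5 + 1)))*(-5) = (16*(9 - 4))*(-5) = (16*5)*(-5) = 80*(-5) = -400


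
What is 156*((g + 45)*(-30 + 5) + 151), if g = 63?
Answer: -397644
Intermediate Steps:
156*((g + 45)*(-30 + 5) + 151) = 156*((63 + 45)*(-30 + 5) + 151) = 156*(108*(-25) + 151) = 156*(-2700 + 151) = 156*(-2549) = -397644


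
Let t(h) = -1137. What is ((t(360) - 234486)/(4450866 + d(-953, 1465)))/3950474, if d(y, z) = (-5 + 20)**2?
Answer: -78541/5861306422378 ≈ -1.3400e-8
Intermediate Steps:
d(y, z) = 225 (d(y, z) = 15**2 = 225)
((t(360) - 234486)/(4450866 + d(-953, 1465)))/3950474 = ((-1137 - 234486)/(4450866 + 225))/3950474 = -235623/4451091*(1/3950474) = -235623*1/4451091*(1/3950474) = -78541/1483697*1/3950474 = -78541/5861306422378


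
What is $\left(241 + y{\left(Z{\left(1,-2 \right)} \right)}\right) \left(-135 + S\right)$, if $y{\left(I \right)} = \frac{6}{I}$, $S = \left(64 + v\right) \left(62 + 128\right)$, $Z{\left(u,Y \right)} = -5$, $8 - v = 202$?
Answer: $-5955433$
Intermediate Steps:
$v = -194$ ($v = 8 - 202 = -194$)
$S = -24700$ ($S = \left(64 - 194\right) \left(62 + 128\right) = \left(-130\right) 190 = -24700$)
$\left(241 + y{\left(Z{\left(1,-2 \right)} \right)}\right) \left(-135 + S\right) = \left(241 + \frac{6}{-5}\right) \left(-135 - 24700\right) = \left(241 + 6 \left(- \frac{1}{5}\right)\right) \left(-24835\right) = \left(241 - \frac{6}{5}\right) \left(-24835\right) = \frac{1199}{5} \left(-24835\right) = -5955433$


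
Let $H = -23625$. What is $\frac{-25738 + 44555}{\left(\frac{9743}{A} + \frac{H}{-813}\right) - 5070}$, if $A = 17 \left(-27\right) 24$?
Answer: $- \frac{56175067512}{15051542873} \approx -3.7322$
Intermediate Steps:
$A = -11016$ ($A = \left(-459\right) 24 = -11016$)
$\frac{-25738 + 44555}{\left(\frac{9743}{A} + \frac{H}{-813}\right) - 5070} = \frac{-25738 + 44555}{\left(\frac{9743}{-11016} - \frac{23625}{-813}\right) - 5070} = \frac{18817}{\left(9743 \left(- \frac{1}{11016}\right) - - \frac{7875}{271}\right) - 5070} = \frac{18817}{\left(- \frac{9743}{11016} + \frac{7875}{271}\right) - 5070} = \frac{18817}{\frac{84110647}{2985336} - 5070} = \frac{18817}{- \frac{15051542873}{2985336}} = 18817 \left(- \frac{2985336}{15051542873}\right) = - \frac{56175067512}{15051542873}$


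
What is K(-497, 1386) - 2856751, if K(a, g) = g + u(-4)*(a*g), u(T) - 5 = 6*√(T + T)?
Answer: -6299575 - 8266104*I*√2 ≈ -6.2996e+6 - 1.169e+7*I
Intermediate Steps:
u(T) = 5 + 6*√2*√T (u(T) = 5 + 6*√(T + T) = 5 + 6*√(2*T) = 5 + 6*(√2*√T) = 5 + 6*√2*√T)
K(a, g) = g + a*g*(5 + 12*I*√2) (K(a, g) = g + (5 + 6*√2*√(-4))*(a*g) = g + (5 + 6*√2*(2*I))*(a*g) = g + (5 + 12*I*√2)*(a*g) = g + a*g*(5 + 12*I*√2))
K(-497, 1386) - 2856751 = 1386*(1 - 497*(5 + 12*I*√2)) - 2856751 = 1386*(1 + (-2485 - 5964*I*√2)) - 2856751 = 1386*(-2484 - 5964*I*√2) - 2856751 = (-3442824 - 8266104*I*√2) - 2856751 = -6299575 - 8266104*I*√2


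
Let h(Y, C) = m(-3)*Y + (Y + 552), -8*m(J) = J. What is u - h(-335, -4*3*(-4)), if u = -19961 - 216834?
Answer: -1895091/8 ≈ -2.3689e+5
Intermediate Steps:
u = -236795
m(J) = -J/8
h(Y, C) = 552 + 11*Y/8 (h(Y, C) = (-1/8*(-3))*Y + (Y + 552) = 3*Y/8 + (552 + Y) = 552 + 11*Y/8)
u - h(-335, -4*3*(-4)) = -236795 - (552 + (11/8)*(-335)) = -236795 - (552 - 3685/8) = -236795 - 1*731/8 = -236795 - 731/8 = -1895091/8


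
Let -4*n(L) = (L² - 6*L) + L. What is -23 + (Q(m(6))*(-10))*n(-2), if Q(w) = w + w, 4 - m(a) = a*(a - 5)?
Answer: -163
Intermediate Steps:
n(L) = -L²/4 + 5*L/4 (n(L) = -((L² - 6*L) + L)/4 = -(L² - 5*L)/4 = -L²/4 + 5*L/4)
m(a) = 4 - a*(-5 + a) (m(a) = 4 - a*(a - 5) = 4 - a*(-5 + a))
Q(w) = 2*w
-23 + (Q(m(6))*(-10))*n(-2) = -23 + ((2*(4 - 1*6² + 5*6))*(-10))*((¼)*(-2)*(5 - 1*(-2))) = -23 + ((2*(4 - 1*36 + 30))*(-10))*((¼)*(-2)*(5 + 2)) = -23 + ((2*(4 - 36 + 30))*(-10))*((¼)*(-2)*7) = -23 + ((2*(-2))*(-10))*(-7/2) = -23 - 4*(-10)*(-7/2) = -23 + 40*(-7/2) = -23 - 140 = -163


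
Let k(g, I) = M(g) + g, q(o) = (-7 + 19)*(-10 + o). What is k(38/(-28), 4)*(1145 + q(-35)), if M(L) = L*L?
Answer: 57475/196 ≈ 293.24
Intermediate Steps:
M(L) = L**2
q(o) = -120 + 12*o (q(o) = 12*(-10 + o) = -120 + 12*o)
k(g, I) = g + g**2 (k(g, I) = g**2 + g = g + g**2)
k(38/(-28), 4)*(1145 + q(-35)) = ((38/(-28))*(1 + 38/(-28)))*(1145 + (-120 + 12*(-35))) = ((38*(-1/28))*(1 + 38*(-1/28)))*(1145 + (-120 - 420)) = (-19*(1 - 19/14)/14)*(1145 - 540) = -19/14*(-5/14)*605 = (95/196)*605 = 57475/196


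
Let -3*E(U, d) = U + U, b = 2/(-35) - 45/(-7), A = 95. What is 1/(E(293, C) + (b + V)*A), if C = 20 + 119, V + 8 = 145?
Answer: 21/281924 ≈ 7.4488e-5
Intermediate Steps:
V = 137 (V = -8 + 145 = 137)
b = 223/35 (b = 2*(-1/35) - 45*(-⅐) = -2/35 + 45/7 = 223/35 ≈ 6.3714)
C = 139
E(U, d) = -2*U/3 (E(U, d) = -(U + U)/3 = -2*U/3)
1/(E(293, C) + (b + V)*A) = 1/(-⅔*293 + (223/35 + 137)*95) = 1/(-586/3 + (5018/35)*95) = 1/(-586/3 + 95342/7) = 1/(281924/21) = 21/281924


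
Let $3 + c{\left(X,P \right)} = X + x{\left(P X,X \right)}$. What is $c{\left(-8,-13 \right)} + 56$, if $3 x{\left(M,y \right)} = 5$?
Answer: $\frac{140}{3} \approx 46.667$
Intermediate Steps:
$x{\left(M,y \right)} = \frac{5}{3}$ ($x{\left(M,y \right)} = \frac{1}{3} \cdot 5 = \frac{5}{3}$)
$c{\left(X,P \right)} = - \frac{4}{3} + X$ ($c{\left(X,P \right)} = -3 + \left(X + \frac{5}{3}\right) = -3 + \left(\frac{5}{3} + X\right) = - \frac{4}{3} + X$)
$c{\left(-8,-13 \right)} + 56 = \left(- \frac{4}{3} - 8\right) + 56 = - \frac{28}{3} + 56 = \frac{140}{3}$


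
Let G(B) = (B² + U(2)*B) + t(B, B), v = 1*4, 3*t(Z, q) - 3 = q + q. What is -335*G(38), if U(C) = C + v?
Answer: -1706825/3 ≈ -5.6894e+5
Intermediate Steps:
t(Z, q) = 1 + 2*q/3 (t(Z, q) = 1 + (q + q)/3 = 1 + (2*q)/3 = 1 + 2*q/3)
v = 4
U(C) = 4 + C (U(C) = C + 4 = 4 + C)
G(B) = 1 + B² + 20*B/3 (G(B) = (B² + (4 + 2)*B) + (1 + 2*B/3) = (B² + 6*B) + (1 + 2*B/3) = 1 + B² + 20*B/3)
-335*G(38) = -335*(1 + 38² + (20/3)*38) = -335*(1 + 1444 + 760/3) = -335*5095/3 = -1706825/3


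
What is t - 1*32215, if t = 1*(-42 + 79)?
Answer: -32178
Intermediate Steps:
t = 37 (t = 1*37 = 37)
t - 1*32215 = 37 - 1*32215 = 37 - 32215 = -32178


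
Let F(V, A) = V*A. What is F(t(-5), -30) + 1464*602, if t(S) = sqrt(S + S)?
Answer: 881328 - 30*I*sqrt(10) ≈ 8.8133e+5 - 94.868*I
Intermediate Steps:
t(S) = sqrt(2)*sqrt(S) (t(S) = sqrt(2*S) = sqrt(2)*sqrt(S))
F(V, A) = A*V
F(t(-5), -30) + 1464*602 = -30*sqrt(2)*sqrt(-5) + 1464*602 = -30*sqrt(2)*I*sqrt(5) + 881328 = -30*I*sqrt(10) + 881328 = 881328 - 30*I*sqrt(10)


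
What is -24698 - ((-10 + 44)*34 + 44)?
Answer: -25898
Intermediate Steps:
-24698 - ((-10 + 44)*34 + 44) = -24698 - (34*34 + 44) = -24698 - (1156 + 44) = -24698 - 1*1200 = -24698 - 1200 = -25898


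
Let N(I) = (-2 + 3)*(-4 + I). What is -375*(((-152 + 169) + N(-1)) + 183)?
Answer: -73125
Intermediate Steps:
N(I) = -4 + I (N(I) = 1*(-4 + I) = -4 + I)
-375*(((-152 + 169) + N(-1)) + 183) = -375*(((-152 + 169) + (-4 - 1)) + 183) = -375*((17 - 5) + 183) = -375*(12 + 183) = -375*195 = -73125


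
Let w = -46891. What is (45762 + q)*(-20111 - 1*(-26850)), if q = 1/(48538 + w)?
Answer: 507918531085/1647 ≈ 3.0839e+8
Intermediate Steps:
q = 1/1647 (q = 1/(48538 - 46891) = 1/1647 ≈ 0.00060716)
(45762 + q)*(-20111 - 1*(-26850)) = (45762 + 1/1647)*(-20111 - 1*(-26850)) = 75370015*(-20111 + 26850)/1647 = (75370015/1647)*6739 = 507918531085/1647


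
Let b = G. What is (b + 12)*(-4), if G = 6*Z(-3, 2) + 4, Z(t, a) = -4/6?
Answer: -48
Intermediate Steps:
Z(t, a) = -⅔ (Z(t, a) = -4*⅙ = -⅔)
G = 0 (G = 6*(-⅔) + 4 = -4 + 4 = 0)
b = 0
(b + 12)*(-4) = (0 + 12)*(-4) = 12*(-4) = -48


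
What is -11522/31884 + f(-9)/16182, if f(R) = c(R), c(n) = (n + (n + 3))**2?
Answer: -2489932/7165929 ≈ -0.34747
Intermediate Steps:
c(n) = (3 + 2*n)**2 (c(n) = (n + (3 + n))**2 = (3 + 2*n)**2)
f(R) = (3 + 2*R)**2
-11522/31884 + f(-9)/16182 = -11522/31884 + (3 + 2*(-9))**2/16182 = -11522*1/31884 + (3 - 18)**2*(1/16182) = -5761/15942 + (-15)**2*(1/16182) = -5761/15942 + 225*(1/16182) = -5761/15942 + 25/1798 = -2489932/7165929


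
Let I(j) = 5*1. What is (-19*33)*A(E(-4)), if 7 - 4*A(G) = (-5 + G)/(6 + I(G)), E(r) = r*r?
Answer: -1881/2 ≈ -940.50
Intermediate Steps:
I(j) = 5
E(r) = r²
A(G) = 41/22 - G/44 (A(G) = 7/4 - (-5 + G)/(4*(6 + 5)) = 7/4 - (-5 + G)/(4*11) = 7/4 - (-5/11 + G/11)/4 = 7/4 + (5/44 - G/44) = 41/22 - G/44)
(-19*33)*A(E(-4)) = (-19*33)*(41/22 - 1/44*(-4)²) = -627*(41/22 - 1/44*16) = -627*(41/22 - 4/11) = -627*3/2 = -1881/2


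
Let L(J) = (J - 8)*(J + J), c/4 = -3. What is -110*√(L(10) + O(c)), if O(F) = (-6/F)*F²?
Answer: -440*√7 ≈ -1164.1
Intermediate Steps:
c = -12 (c = 4*(-3) = -12)
L(J) = 2*J*(-8 + J) (L(J) = (-8 + J)*(2*J) = 2*J*(-8 + J))
O(F) = -6*F
-110*√(L(10) + O(c)) = -110*√(2*10*(-8 + 10) - 6*(-12)) = -110*√(2*10*2 + 72) = -110*√(40 + 72) = -440*√7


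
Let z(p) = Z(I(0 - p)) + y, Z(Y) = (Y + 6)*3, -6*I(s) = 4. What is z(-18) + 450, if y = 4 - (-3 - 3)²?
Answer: 434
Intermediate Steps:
I(s) = -⅔ (I(s) = -⅙*4 = -⅔)
Z(Y) = 18 + 3*Y (Z(Y) = (6 + Y)*3 = 18 + 3*Y)
y = -32 (y = 4 - 1*(-6)² = 4 - 1*36 = 4 - 36 = -32)
z(p) = -16 (z(p) = (18 + 3*(-⅔)) - 32 = (18 - 2) - 32 = 16 - 32 = -16)
z(-18) + 450 = -16 + 450 = 434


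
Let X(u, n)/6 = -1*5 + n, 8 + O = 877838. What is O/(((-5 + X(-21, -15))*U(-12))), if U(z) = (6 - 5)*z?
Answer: 29261/50 ≈ 585.22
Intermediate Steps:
O = 877830 (O = -8 + 877838 = 877830)
U(z) = z (U(z) = 1*z = z)
X(u, n) = -30 + 6*n (X(u, n) = 6*(-1*5 + n) = 6*(-5 + n) = -30 + 6*n)
O/(((-5 + X(-21, -15))*U(-12))) = 877830/(((-5 + (-30 + 6*(-15)))*(-12))) = 877830/(((-5 + (-30 - 90))*(-12))) = 877830/(((-5 - 120)*(-12))) = 877830/((-125*(-12))) = 877830/1500 = 877830*(1/1500) = 29261/50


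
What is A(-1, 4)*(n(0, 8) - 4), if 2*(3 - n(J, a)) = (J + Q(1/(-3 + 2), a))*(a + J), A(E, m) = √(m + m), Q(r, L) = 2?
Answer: -18*√2 ≈ -25.456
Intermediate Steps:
A(E, m) = √2*√m (A(E, m) = √(2*m) = √2*√m)
n(J, a) = 3 - (2 + J)*(J + a)/2 (n(J, a) = 3 - (J + 2)*(a + J)/2 = 3 - (2 + J)*(J + a)/2)
A(-1, 4)*(n(0, 8) - 4) = (√2*√4)*((3 - 1*0 - 1*8 - ½*0² - ½*0*8) - 4) = (√2*2)*((3 + 0 - 8 - ½*0 + 0) - 4) = (2*√2)*((3 + 0 - 8 + 0 + 0) - 4) = (2*√2)*(-5 - 4) = (2*√2)*(-9) = -18*√2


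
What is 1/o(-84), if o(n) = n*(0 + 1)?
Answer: -1/84 ≈ -0.011905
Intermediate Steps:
o(n) = n (o(n) = n*1 = n)
1/o(-84) = 1/(-84) = -1/84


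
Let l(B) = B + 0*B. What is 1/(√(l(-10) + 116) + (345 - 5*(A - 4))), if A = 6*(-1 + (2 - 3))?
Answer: 425/180519 - √106/180519 ≈ 0.0022973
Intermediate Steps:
l(B) = B (l(B) = B + 0 = B)
A = -12 (A = 6*(-1 - 1) = 6*(-2) = -12)
1/(√(l(-10) + 116) + (345 - 5*(A - 4))) = 1/(√(-10 + 116) + (345 - 5*(-12 - 4))) = 1/(√106 + (345 - 5*(-16))) = 1/(√106 + (345 + 80)) = 1/(√106 + 425) = 1/(425 + √106)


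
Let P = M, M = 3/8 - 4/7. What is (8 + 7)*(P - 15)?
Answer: -12765/56 ≈ -227.95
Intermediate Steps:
M = -11/56 (M = 3*(⅛) - 4*⅐ = 3/8 - 4/7 = -11/56 ≈ -0.19643)
P = -11/56 ≈ -0.19643
(8 + 7)*(P - 15) = (8 + 7)*(-11/56 - 15) = 15*(-851/56) = -12765/56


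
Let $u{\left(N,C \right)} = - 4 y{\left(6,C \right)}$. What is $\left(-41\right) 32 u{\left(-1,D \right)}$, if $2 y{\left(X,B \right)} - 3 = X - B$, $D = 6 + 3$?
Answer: $0$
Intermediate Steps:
$D = 9$
$y{\left(X,B \right)} = \frac{3}{2} + \frac{X}{2} - \frac{B}{2}$ ($y{\left(X,B \right)} = \frac{3}{2} + \frac{X - B}{2} = \frac{3}{2} - \left(\frac{B}{2} - \frac{X}{2}\right) = \frac{3}{2} + \frac{X}{2} - \frac{B}{2}$)
$u{\left(N,C \right)} = -18 + 2 C$ ($u{\left(N,C \right)} = - 4 \left(\frac{3}{2} + \frac{1}{2} \cdot 6 - \frac{C}{2}\right) = - 4 \left(\frac{3}{2} + 3 - \frac{C}{2}\right) = - 4 \left(\frac{9}{2} - \frac{C}{2}\right) = -18 + 2 C$)
$\left(-41\right) 32 u{\left(-1,D \right)} = \left(-41\right) 32 \left(-18 + 2 \cdot 9\right) = - 1312 \left(-18 + 18\right) = \left(-1312\right) 0 = 0$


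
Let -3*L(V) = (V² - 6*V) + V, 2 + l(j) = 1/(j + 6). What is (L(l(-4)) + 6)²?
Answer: 121/16 ≈ 7.5625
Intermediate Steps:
l(j) = -2 + 1/(6 + j) (l(j) = -2 + 1/(j + 6) = -2 + 1/(6 + j))
L(V) = -V²/3 + 5*V/3 (L(V) = -((V² - 6*V) + V)/3 = -(V² - 5*V)/3 = -V²/3 + 5*V/3)
(L(l(-4)) + 6)² = (((-11 - 2*(-4))/(6 - 4))*(5 - (-11 - 2*(-4))/(6 - 4))/3 + 6)² = (((-11 + 8)/2)*(5 - (-11 + 8)/2)/3 + 6)² = (((½)*(-3))*(5 - (-3)/2)/3 + 6)² = ((⅓)*(-3/2)*(5 - 1*(-3/2)) + 6)² = ((⅓)*(-3/2)*(5 + 3/2) + 6)² = ((⅓)*(-3/2)*(13/2) + 6)² = (-13/4 + 6)² = (11/4)² = 121/16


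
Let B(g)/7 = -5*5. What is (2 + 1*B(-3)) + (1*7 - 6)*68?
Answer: -105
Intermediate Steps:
B(g) = -175 (B(g) = 7*(-5*5) = 7*(-25) = -175)
(2 + 1*B(-3)) + (1*7 - 6)*68 = (2 + 1*(-175)) + (1*7 - 6)*68 = (2 - 175) + (7 - 6)*68 = -173 + 1*68 = -173 + 68 = -105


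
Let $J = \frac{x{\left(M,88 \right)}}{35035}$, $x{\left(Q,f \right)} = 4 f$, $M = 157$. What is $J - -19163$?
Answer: $\frac{61034187}{3185} \approx 19163.0$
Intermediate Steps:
$J = \frac{32}{3185}$ ($J = \frac{4 \cdot 88}{35035} = 352 \cdot \frac{1}{35035} = \frac{32}{3185} \approx 0.010047$)
$J - -19163 = \frac{32}{3185} - -19163 = \frac{32}{3185} + 19163 = \frac{61034187}{3185}$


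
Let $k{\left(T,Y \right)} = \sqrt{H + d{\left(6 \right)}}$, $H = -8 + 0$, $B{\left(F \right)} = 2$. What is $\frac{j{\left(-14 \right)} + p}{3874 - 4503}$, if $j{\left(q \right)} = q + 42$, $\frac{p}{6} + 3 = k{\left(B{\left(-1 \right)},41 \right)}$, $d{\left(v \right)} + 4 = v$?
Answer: $- \frac{10}{629} - \frac{6 i \sqrt{6}}{629} \approx -0.015898 - 0.023366 i$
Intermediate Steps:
$d{\left(v \right)} = -4 + v$
$H = -8$
$k{\left(T,Y \right)} = i \sqrt{6}$ ($k{\left(T,Y \right)} = \sqrt{-8 + \left(-4 + 6\right)} = \sqrt{-8 + 2} = \sqrt{-6} = i \sqrt{6}$)
$p = -18 + 6 i \sqrt{6} \approx -18.0 + 14.697 i$
$j{\left(q \right)} = 42 + q$
$\frac{j{\left(-14 \right)} + p}{3874 - 4503} = \frac{\left(42 - 14\right) - \left(18 - 6 i \sqrt{6}\right)}{3874 - 4503} = \frac{28 - \left(18 - 6 i \sqrt{6}\right)}{-629} = \left(10 + 6 i \sqrt{6}\right) \left(- \frac{1}{629}\right) = - \frac{10}{629} - \frac{6 i \sqrt{6}}{629}$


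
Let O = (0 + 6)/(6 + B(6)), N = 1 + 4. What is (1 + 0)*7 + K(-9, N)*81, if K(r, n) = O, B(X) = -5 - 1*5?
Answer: -229/2 ≈ -114.50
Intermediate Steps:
B(X) = -10 (B(X) = -5 - 5 = -10)
N = 5
O = -3/2 (O = (0 + 6)/(6 - 10) = 6/(-4) = 6*(-1/4) = -3/2 ≈ -1.5000)
K(r, n) = -3/2
(1 + 0)*7 + K(-9, N)*81 = (1 + 0)*7 - 3/2*81 = 1*7 - 243/2 = 7 - 243/2 = -229/2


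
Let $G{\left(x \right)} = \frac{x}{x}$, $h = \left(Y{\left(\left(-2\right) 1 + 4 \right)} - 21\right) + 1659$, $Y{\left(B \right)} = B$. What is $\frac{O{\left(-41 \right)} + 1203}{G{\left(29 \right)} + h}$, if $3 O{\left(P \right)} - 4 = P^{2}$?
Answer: $\frac{5294}{4923} \approx 1.0754$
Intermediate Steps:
$h = 1640$ ($h = \left(\left(\left(-2\right) 1 + 4\right) - 21\right) + 1659 = \left(\left(-2 + 4\right) - 21\right) + 1659 = \left(2 - 21\right) + 1659 = -19 + 1659 = 1640$)
$G{\left(x \right)} = 1$
$O{\left(P \right)} = \frac{4}{3} + \frac{P^{2}}{3}$
$\frac{O{\left(-41 \right)} + 1203}{G{\left(29 \right)} + h} = \frac{\left(\frac{4}{3} + \frac{\left(-41\right)^{2}}{3}\right) + 1203}{1 + 1640} = \frac{\left(\frac{4}{3} + \frac{1}{3} \cdot 1681\right) + 1203}{1641} = \left(\left(\frac{4}{3} + \frac{1681}{3}\right) + 1203\right) \frac{1}{1641} = \left(\frac{1685}{3} + 1203\right) \frac{1}{1641} = \frac{5294}{3} \cdot \frac{1}{1641} = \frac{5294}{4923}$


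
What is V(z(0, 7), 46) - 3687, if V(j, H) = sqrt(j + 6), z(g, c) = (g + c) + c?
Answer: -3687 + 2*sqrt(5) ≈ -3682.5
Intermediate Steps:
z(g, c) = g + 2*c (z(g, c) = (c + g) + c = g + 2*c)
V(j, H) = sqrt(6 + j)
V(z(0, 7), 46) - 3687 = sqrt(6 + (0 + 2*7)) - 3687 = sqrt(6 + (0 + 14)) - 3687 = sqrt(6 + 14) - 3687 = sqrt(20) - 3687 = 2*sqrt(5) - 3687 = -3687 + 2*sqrt(5)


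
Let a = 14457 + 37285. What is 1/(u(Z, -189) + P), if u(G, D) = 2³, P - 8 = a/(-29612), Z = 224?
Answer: 14806/211025 ≈ 0.070162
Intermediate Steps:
a = 51742
P = 92577/14806 (P = 8 + 51742/(-29612) = 8 + 51742*(-1/29612) = 8 - 25871/14806 = 92577/14806 ≈ 6.2527)
u(G, D) = 8
1/(u(Z, -189) + P) = 1/(8 + 92577/14806) = 1/(211025/14806) = 14806/211025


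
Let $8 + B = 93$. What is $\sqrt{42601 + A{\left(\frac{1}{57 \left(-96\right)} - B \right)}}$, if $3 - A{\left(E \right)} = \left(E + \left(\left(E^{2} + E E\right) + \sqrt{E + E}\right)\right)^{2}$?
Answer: $\frac{\sqrt{-46243355388385587135265 - 28244052850970880 i \sqrt{8837299}}}{14971392} \approx 13.04 - 14364.0 i$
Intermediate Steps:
$B = 85$ ($B = -8 + 93 = 85$)
$A{\left(E \right)} = 3 - \left(E + 2 E^{2} + \sqrt{2} \sqrt{E}\right)^{2}$ ($A{\left(E \right)} = 3 - \left(E + \left(\left(E^{2} + E E\right) + \sqrt{E + E}\right)\right)^{2} = 3 - \left(E + \left(\left(E^{2} + E^{2}\right) + \sqrt{2 E}\right)\right)^{2} = 3 - \left(E + \left(2 E^{2} + \sqrt{2} \sqrt{E}\right)\right)^{2} = 3 - \left(E + 2 E^{2} + \sqrt{2} \sqrt{E}\right)^{2}$)
$\sqrt{42601 + A{\left(\frac{1}{57 \left(-96\right)} - B \right)}} = \sqrt{42601 + \left(3 - \left(\left(\frac{1}{57 \left(-96\right)} - 85\right) + 2 \left(\frac{1}{57 \left(-96\right)} - 85\right)^{2} + \sqrt{2} \sqrt{\frac{1}{57 \left(-96\right)} - 85}\right)^{2}\right)} = \sqrt{42601 + \left(3 - \left(\left(\frac{1}{57} \left(- \frac{1}{96}\right) - 85\right) + 2 \left(\frac{1}{57} \left(- \frac{1}{96}\right) - 85\right)^{2} + \sqrt{2} \sqrt{\frac{1}{57} \left(- \frac{1}{96}\right) - 85}\right)^{2}\right)} = \sqrt{42601 + \left(3 - \left(\left(- \frac{1}{5472} - 85\right) + 2 \left(- \frac{1}{5472} - 85\right)^{2} + \sqrt{2} \sqrt{- \frac{1}{5472} - 85}\right)^{2}\right)} = \sqrt{42601 + \left(3 - \left(- \frac{465121}{5472} + 2 \left(- \frac{465121}{5472}\right)^{2} + \sqrt{2} \sqrt{- \frac{465121}{5472}}\right)^{2}\right)} = \sqrt{42601 + \left(3 - \left(- \frac{465121}{5472} + 2 \cdot \frac{216337544641}{29942784} + \sqrt{2} \frac{i \sqrt{17674598}}{456}\right)^{2}\right)} = \sqrt{42601 + \left(3 - \left(- \frac{465121}{5472} + \frac{216337544641}{14971392} + \frac{i \sqrt{8837299}}{228}\right)^{2}\right)} = \sqrt{42601 + \left(3 - \left(\frac{215064973585}{14971392} + \frac{i \sqrt{8837299}}{228}\right)^{2}\right)} = \sqrt{42604 - \left(\frac{215064973585}{14971392} + \frac{i \sqrt{8837299}}{228}\right)^{2}}$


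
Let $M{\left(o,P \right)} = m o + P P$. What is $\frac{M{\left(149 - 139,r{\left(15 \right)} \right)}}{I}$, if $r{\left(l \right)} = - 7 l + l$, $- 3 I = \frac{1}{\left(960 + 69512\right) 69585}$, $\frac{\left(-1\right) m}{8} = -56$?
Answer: $-185069190088800$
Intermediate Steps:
$m = 448$ ($m = \left(-8\right) \left(-56\right) = 448$)
$I = - \frac{1}{14711382360}$ ($I = - \frac{\frac{1}{960 + 69512} \cdot \frac{1}{69585}}{3} = - \frac{\frac{1}{70472} \cdot \frac{1}{69585}}{3} = \left(- \frac{1}{3}\right) \frac{1}{4903794120} = - \frac{1}{14711382360} \approx -6.7975 \cdot 10^{-11}$)
$r{\left(l \right)} = - 6 l$
$M{\left(o,P \right)} = P^{2} + 448 o$ ($M{\left(o,P \right)} = 448 o + P P = 448 o + P^{2} = P^{2} + 448 o$)
$\frac{M{\left(149 - 139,r{\left(15 \right)} \right)}}{I} = \frac{\left(\left(-6\right) 15\right)^{2} + 448 \left(149 - 139\right)}{- \frac{1}{14711382360}} = \left(\left(-90\right)^{2} + 448 \cdot 10\right) \left(-14711382360\right) = \left(8100 + 4480\right) \left(-14711382360\right) = 12580 \left(-14711382360\right) = -185069190088800$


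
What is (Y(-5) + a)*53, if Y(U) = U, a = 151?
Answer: 7738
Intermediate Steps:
(Y(-5) + a)*53 = (-5 + 151)*53 = 146*53 = 7738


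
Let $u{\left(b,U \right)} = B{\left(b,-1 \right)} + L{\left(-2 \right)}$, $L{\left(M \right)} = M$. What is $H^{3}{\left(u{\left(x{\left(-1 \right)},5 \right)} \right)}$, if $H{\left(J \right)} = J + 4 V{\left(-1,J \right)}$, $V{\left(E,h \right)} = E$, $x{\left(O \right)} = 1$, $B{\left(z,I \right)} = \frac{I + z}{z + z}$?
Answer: $-216$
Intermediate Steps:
$B{\left(z,I \right)} = \frac{I + z}{2 z}$
$u{\left(b,U \right)} = -2 + \frac{-1 + b}{2 b}$ ($u{\left(b,U \right)} = \frac{-1 + b}{2 b} - 2 = -2 + \frac{-1 + b}{2 b}$)
$H{\left(J \right)} = -4 + J$ ($H{\left(J \right)} = J + 4 \left(-1\right) = J - 4 = -4 + J$)
$H^{3}{\left(u{\left(x{\left(-1 \right)},5 \right)} \right)} = \left(-4 + \frac{-1 - 3}{2 \cdot 1}\right)^{3} = \left(-4 + \frac{1}{2} \cdot 1 \left(-1 - 3\right)\right)^{3} = \left(-4 + \frac{1}{2} \cdot 1 \left(-4\right)\right)^{3} = \left(-4 - 2\right)^{3} = \left(-6\right)^{3} = -216$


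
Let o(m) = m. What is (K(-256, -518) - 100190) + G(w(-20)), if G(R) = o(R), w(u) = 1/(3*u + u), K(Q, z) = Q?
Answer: -8035681/80 ≈ -1.0045e+5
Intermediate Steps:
w(u) = 1/(4*u)
G(R) = R
(K(-256, -518) - 100190) + G(w(-20)) = (-256 - 100190) + (¼)/(-20) = -100446 + (¼)*(-1/20) = -100446 - 1/80 = -8035681/80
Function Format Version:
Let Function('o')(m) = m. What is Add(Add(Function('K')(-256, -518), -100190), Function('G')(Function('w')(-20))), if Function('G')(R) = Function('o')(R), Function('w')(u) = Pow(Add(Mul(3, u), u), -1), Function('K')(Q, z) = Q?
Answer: Rational(-8035681, 80) ≈ -1.0045e+5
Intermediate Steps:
Function('w')(u) = Mul(Rational(1, 4), Pow(u, -1)) (Function('w')(u) = Pow(Mul(4, u), -1) = Mul(Rational(1, 4), Pow(u, -1)))
Function('G')(R) = R
Add(Add(Function('K')(-256, -518), -100190), Function('G')(Function('w')(-20))) = Add(Add(-256, -100190), Mul(Rational(1, 4), Pow(-20, -1))) = Add(-100446, Mul(Rational(1, 4), Rational(-1, 20))) = Add(-100446, Rational(-1, 80)) = Rational(-8035681, 80)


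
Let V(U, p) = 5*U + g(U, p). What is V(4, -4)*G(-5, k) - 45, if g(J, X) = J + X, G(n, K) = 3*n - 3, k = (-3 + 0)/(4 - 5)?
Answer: -405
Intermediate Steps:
k = 3 (k = -3/(-1) = -3*(-1) = 3)
G(n, K) = -3 + 3*n
V(U, p) = p + 6*U (V(U, p) = 5*U + (U + p) = p + 6*U)
V(4, -4)*G(-5, k) - 45 = (-4 + 6*4)*(-3 + 3*(-5)) - 45 = (-4 + 24)*(-3 - 15) - 45 = 20*(-18) - 45 = -360 - 45 = -405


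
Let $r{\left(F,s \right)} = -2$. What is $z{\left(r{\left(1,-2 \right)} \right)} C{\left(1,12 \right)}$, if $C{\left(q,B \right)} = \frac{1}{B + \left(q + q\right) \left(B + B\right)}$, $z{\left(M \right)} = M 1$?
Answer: $- \frac{1}{30} \approx -0.033333$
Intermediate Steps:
$z{\left(M \right)} = M$
$C{\left(q,B \right)} = \frac{1}{B + 4 B q}$ ($C{\left(q,B \right)} = \frac{1}{B + 2 q 2 B} = \frac{1}{B + 4 B q}$)
$z{\left(r{\left(1,-2 \right)} \right)} C{\left(1,12 \right)} = - 2 \frac{1}{12 \left(1 + 4 \cdot 1\right)} = - 2 \frac{1}{12 \left(1 + 4\right)} = - 2 \frac{1}{12 \cdot 5} = - 2 \cdot \frac{1}{12} \cdot \frac{1}{5} = \left(-2\right) \frac{1}{60} = - \frac{1}{30}$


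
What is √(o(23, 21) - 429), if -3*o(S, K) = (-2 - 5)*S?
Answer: I*√3378/3 ≈ 19.374*I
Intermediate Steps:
o(S, K) = 7*S/3 (o(S, K) = -(-2 - 5)*S/3 = -(-7)*S/3 = 7*S/3)
√(o(23, 21) - 429) = √((7/3)*23 - 429) = √(161/3 - 429) = √(-1126/3) = I*√3378/3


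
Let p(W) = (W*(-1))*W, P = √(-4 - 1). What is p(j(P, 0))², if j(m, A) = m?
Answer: 25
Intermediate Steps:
P = I*√5 (P = √(-5) = I*√5 ≈ 2.2361*I)
p(W) = -W² (p(W) = (-W)*W = -W²)
p(j(P, 0))² = (-(I*√5)²)² = (-1*(-5))² = 5² = 25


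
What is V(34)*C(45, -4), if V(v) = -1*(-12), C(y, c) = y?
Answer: 540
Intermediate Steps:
V(v) = 12
V(34)*C(45, -4) = 12*45 = 540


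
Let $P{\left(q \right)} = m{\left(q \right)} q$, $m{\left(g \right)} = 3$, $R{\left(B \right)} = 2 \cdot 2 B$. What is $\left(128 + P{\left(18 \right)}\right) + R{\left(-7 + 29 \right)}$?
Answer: $270$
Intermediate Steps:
$R{\left(B \right)} = 4 B$
$P{\left(q \right)} = 3 q$
$\left(128 + P{\left(18 \right)}\right) + R{\left(-7 + 29 \right)} = \left(128 + 3 \cdot 18\right) + 4 \left(-7 + 29\right) = \left(128 + 54\right) + 4 \cdot 22 = 182 + 88 = 270$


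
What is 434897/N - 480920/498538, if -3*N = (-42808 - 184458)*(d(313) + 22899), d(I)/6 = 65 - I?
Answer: -389917098563027/404313680369898 ≈ -0.96439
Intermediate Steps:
d(I) = 390 - 6*I (d(I) = 6*(65 - I) = 390 - 6*I)
N = 1621997442 (N = -(-42808 - 184458)*((390 - 6*313) + 22899)/3 = -(-227266)*((390 - 1878) + 22899)/3 = -(-227266)*(-1488 + 22899)/3 = -(-227266)*21411/3 = -1/3*(-4865992326) = 1621997442)
434897/N - 480920/498538 = 434897/1621997442 - 480920/498538 = 434897*(1/1621997442) - 480920*1/498538 = 434897/1621997442 - 240460/249269 = -389917098563027/404313680369898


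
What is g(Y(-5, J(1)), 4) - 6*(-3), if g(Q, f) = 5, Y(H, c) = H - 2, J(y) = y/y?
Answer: 23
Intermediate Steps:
J(y) = 1
Y(H, c) = -2 + H
g(Y(-5, J(1)), 4) - 6*(-3) = 5 - 6*(-3) = 5 + 18 = 23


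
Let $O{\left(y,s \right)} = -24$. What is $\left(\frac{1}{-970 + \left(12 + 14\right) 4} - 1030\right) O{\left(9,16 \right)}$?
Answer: $\frac{10703772}{433} \approx 24720.0$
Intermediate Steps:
$\left(\frac{1}{-970 + \left(12 + 14\right) 4} - 1030\right) O{\left(9,16 \right)} = \left(\frac{1}{-970 + \left(12 + 14\right) 4} - 1030\right) \left(-24\right) = \left(\frac{1}{-970 + 26 \cdot 4} - 1030\right) \left(-24\right) = \left(\frac{1}{-970 + 104} - 1030\right) \left(-24\right) = \left(\frac{1}{-866} - 1030\right) \left(-24\right) = \left(- \frac{1}{866} - 1030\right) \left(-24\right) = \left(- \frac{891981}{866}\right) \left(-24\right) = \frac{10703772}{433}$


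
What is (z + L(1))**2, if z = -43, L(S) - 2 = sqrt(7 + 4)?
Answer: (41 - sqrt(11))**2 ≈ 1420.0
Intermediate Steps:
L(S) = 2 + sqrt(11) (L(S) = 2 + sqrt(7 + 4) = 2 + sqrt(11))
(z + L(1))**2 = (-43 + (2 + sqrt(11)))**2 = (-41 + sqrt(11))**2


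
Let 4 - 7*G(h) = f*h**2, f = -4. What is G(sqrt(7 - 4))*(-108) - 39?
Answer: -2001/7 ≈ -285.86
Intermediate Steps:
G(h) = 4/7 + 4*h**2/7 (G(h) = 4/7 - (-4)*h**2/7 = 4/7 + 4*h**2/7)
G(sqrt(7 - 4))*(-108) - 39 = (4/7 + 4*(sqrt(7 - 4))**2/7)*(-108) - 39 = (4/7 + 4*(sqrt(3))**2/7)*(-108) - 39 = (4/7 + (4/7)*3)*(-108) - 39 = (4/7 + 12/7)*(-108) - 39 = (16/7)*(-108) - 39 = -1728/7 - 39 = -2001/7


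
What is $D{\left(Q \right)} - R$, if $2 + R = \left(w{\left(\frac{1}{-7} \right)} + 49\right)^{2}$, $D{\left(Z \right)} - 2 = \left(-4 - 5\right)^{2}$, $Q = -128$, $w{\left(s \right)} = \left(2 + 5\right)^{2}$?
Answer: $-9519$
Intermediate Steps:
$w{\left(s \right)} = 49$ ($w{\left(s \right)} = 7^{2} = 49$)
$D{\left(Z \right)} = 83$ ($D{\left(Z \right)} = 2 + \left(-4 - 5\right)^{2} = 2 + \left(-9\right)^{2} = 2 + 81 = 83$)
$R = 9602$ ($R = -2 + \left(49 + 49\right)^{2} = -2 + 98^{2} = -2 + 9604 = 9602$)
$D{\left(Q \right)} - R = 83 - 9602 = -9519$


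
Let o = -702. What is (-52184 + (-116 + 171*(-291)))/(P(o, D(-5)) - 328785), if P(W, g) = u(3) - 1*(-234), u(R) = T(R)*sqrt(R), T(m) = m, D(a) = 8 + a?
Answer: 11177414537/35981919858 + 102061*sqrt(3)/35981919858 ≈ 0.31064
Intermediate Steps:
u(R) = R**(3/2) (u(R) = R*sqrt(R) = R**(3/2))
P(W, g) = 234 + 3*sqrt(3) (P(W, g) = 3**(3/2) - 1*(-234) = 3*sqrt(3) + 234 = 234 + 3*sqrt(3))
(-52184 + (-116 + 171*(-291)))/(P(o, D(-5)) - 328785) = (-52184 + (-116 + 171*(-291)))/((234 + 3*sqrt(3)) - 328785) = (-52184 + (-116 - 49761))/(-328551 + 3*sqrt(3)) = (-52184 - 49877)/(-328551 + 3*sqrt(3)) = -102061/(-328551 + 3*sqrt(3))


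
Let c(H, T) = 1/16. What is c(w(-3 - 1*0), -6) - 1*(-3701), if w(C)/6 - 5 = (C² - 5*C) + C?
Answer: 59217/16 ≈ 3701.1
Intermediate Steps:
w(C) = 30 - 24*C + 6*C² (w(C) = 30 + 6*((C² - 5*C) + C) = 30 + 6*(C² - 4*C) = 30 + (-24*C + 6*C²) = 30 - 24*C + 6*C²)
c(H, T) = 1/16
c(w(-3 - 1*0), -6) - 1*(-3701) = 1/16 - 1*(-3701) = 1/16 + 3701 = 59217/16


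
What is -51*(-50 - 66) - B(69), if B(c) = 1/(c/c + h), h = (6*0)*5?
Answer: 5915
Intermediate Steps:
h = 0 (h = 0*5 = 0)
B(c) = 1 (B(c) = 1/(c/c + 0) = 1/(1 + 0) = 1/1 = 1)
-51*(-50 - 66) - B(69) = -51*(-50 - 66) - 1*1 = -51*(-116) - 1 = 5916 - 1 = 5915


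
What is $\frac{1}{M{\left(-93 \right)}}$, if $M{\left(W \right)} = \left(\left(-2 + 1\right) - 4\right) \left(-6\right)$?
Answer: $\frac{1}{30} \approx 0.033333$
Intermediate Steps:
$M{\left(W \right)} = 30$ ($M{\left(W \right)} = \left(-1 - 4\right) \left(-6\right) = \left(-5\right) \left(-6\right) = 30$)
$\frac{1}{M{\left(-93 \right)}} = \frac{1}{30}$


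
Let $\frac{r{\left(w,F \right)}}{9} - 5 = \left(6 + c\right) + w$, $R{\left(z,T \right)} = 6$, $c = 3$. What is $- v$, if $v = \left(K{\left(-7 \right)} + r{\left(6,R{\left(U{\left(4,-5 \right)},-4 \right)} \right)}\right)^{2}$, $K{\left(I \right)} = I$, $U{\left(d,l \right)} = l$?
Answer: $-29929$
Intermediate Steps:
$r{\left(w,F \right)} = 126 + 9 w$ ($r{\left(w,F \right)} = 45 + 9 \left(\left(6 + 3\right) + w\right) = 45 + 9 \left(9 + w\right) = 45 + \left(81 + 9 w\right) = 126 + 9 w$)
$v = 29929$ ($v = \left(-7 + \left(126 + 9 \cdot 6\right)\right)^{2} = \left(-7 + \left(126 + 54\right)\right)^{2} = \left(-7 + 180\right)^{2} = 173^{2} = 29929$)
$- v = \left(-1\right) 29929 = -29929$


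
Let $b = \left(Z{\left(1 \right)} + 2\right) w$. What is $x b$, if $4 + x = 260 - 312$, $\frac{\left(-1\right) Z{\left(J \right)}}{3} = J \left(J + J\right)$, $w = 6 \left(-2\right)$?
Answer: $-2688$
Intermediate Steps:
$w = -12$
$Z{\left(J \right)} = - 6 J^{2}$ ($Z{\left(J \right)} = - 3 J \left(J + J\right) = - 3 J 2 J = - 3 \cdot 2 J^{2} = - 6 J^{2}$)
$x = -56$ ($x = -4 + \left(260 - 312\right) = -4 - 52 = -56$)
$b = 48$ ($b = \left(- 6 \cdot 1^{2} + 2\right) \left(-12\right) = \left(\left(-6\right) 1 + 2\right) \left(-12\right) = \left(-6 + 2\right) \left(-12\right) = \left(-4\right) \left(-12\right) = 48$)
$x b = \left(-56\right) 48 = -2688$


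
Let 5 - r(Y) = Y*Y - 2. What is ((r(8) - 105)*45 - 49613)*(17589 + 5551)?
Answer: -1316735420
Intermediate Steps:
r(Y) = 7 - Y² (r(Y) = 5 - (Y*Y - 2) = 5 - (Y² - 2) = 5 - (-2 + Y²) = 5 + (2 - Y²) = 7 - Y²)
((r(8) - 105)*45 - 49613)*(17589 + 5551) = (((7 - 1*8²) - 105)*45 - 49613)*(17589 + 5551) = (((7 - 1*64) - 105)*45 - 49613)*23140 = (((7 - 64) - 105)*45 - 49613)*23140 = ((-57 - 105)*45 - 49613)*23140 = (-162*45 - 49613)*23140 = (-7290 - 49613)*23140 = -56903*23140 = -1316735420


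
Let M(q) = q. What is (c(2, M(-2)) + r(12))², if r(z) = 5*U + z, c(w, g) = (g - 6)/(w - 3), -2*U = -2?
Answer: 625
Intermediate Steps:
U = 1 (U = -½*(-2) = 1)
c(w, g) = (-6 + g)/(-3 + w)
r(z) = 5 + z (r(z) = 5*1 + z = 5 + z)
(c(2, M(-2)) + r(12))² = ((-6 - 2)/(-3 + 2) + (5 + 12))² = (-8/(-1) + 17)² = (-1*(-8) + 17)² = (8 + 17)² = 25² = 625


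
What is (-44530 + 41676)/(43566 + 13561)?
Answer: -2854/57127 ≈ -0.049959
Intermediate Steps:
(-44530 + 41676)/(43566 + 13561) = -2854/57127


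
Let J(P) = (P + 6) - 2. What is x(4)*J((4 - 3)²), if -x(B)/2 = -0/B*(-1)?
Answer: 0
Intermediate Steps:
x(B) = 0 (x(B) = -2*(-0/B)*(-1) = -2*(-3*0)*(-1) = -0*(-1) = -2*0 = 0)
J(P) = 4 + P (J(P) = (6 + P) - 2 = 4 + P)
x(4)*J((4 - 3)²) = 0*(4 + (4 - 3)²) = 0*(4 + 1²) = 0*(4 + 1) = 0*5 = 0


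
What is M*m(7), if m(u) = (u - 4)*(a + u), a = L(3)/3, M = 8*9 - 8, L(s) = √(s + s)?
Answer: 1344 + 64*√6 ≈ 1500.8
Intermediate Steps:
L(s) = √2*√s (L(s) = √(2*s) = √2*√s)
M = 64 (M = 72 - 8 = 64)
a = √6/3 (a = (√2*√3)/3 = √6*(⅓) = √6/3 ≈ 0.81650)
m(u) = (-4 + u)*(u + √6/3) (m(u) = (u - 4)*(√6/3 + u) = (-4 + u)*(u + √6/3))
M*m(7) = 64*(7² - 4*7 - 4*√6/3 + (⅓)*7*√6) = 64*(49 - 28 - 4*√6/3 + 7*√6/3) = 64*(21 + √6) = 1344 + 64*√6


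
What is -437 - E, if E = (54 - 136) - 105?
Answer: -250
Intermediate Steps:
E = -187 (E = -82 - 105 = -187)
-437 - E = -437 - 1*(-187) = -437 + 187 = -250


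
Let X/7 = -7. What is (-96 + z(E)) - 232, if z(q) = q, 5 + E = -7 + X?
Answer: -389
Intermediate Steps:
X = -49 (X = 7*(-7) = -49)
E = -61 (E = -5 + (-7 - 49) = -5 - 56 = -61)
(-96 + z(E)) - 232 = (-96 - 61) - 232 = -157 - 232 = -389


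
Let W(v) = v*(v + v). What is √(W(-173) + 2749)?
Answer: √62607 ≈ 250.21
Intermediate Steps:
W(v) = 2*v² (W(v) = v*(2*v) = 2*v²)
√(W(-173) + 2749) = √(2*(-173)² + 2749) = √(2*29929 + 2749) = √(59858 + 2749) = √62607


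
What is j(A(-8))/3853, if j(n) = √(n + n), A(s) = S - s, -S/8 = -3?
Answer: 8/3853 ≈ 0.0020763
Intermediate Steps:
S = 24 (S = -8*(-3) = 24)
A(s) = 24 - s
j(n) = √2*√n (j(n) = √(2*n) = √2*√n)
j(A(-8))/3853 = (√2*√(24 - 1*(-8)))/3853 = (√2*√(24 + 8))*(1/3853) = (√2*√32)*(1/3853) = (√2*(4*√2))*(1/3853) = 8*(1/3853) = 8/3853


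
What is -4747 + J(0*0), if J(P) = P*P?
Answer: -4747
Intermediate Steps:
J(P) = P**2
-4747 + J(0*0) = -4747 + (0*0)**2 = -4747 + 0**2 = -4747 + 0 = -4747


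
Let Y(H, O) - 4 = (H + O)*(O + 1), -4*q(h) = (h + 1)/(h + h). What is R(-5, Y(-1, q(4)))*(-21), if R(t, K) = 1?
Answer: -21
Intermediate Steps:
q(h) = -(1 + h)/(8*h) (q(h) = -(h + 1)/(4*(h + h)) = -(1 + h)/(4*(2*h)) = -(1 + h)*1/(2*h)/4 = -(1 + h)/(8*h))
Y(H, O) = 4 + (1 + O)*(H + O) (Y(H, O) = 4 + (H + O)*(O + 1) = 4 + (H + O)*(1 + O) = 4 + (1 + O)*(H + O))
R(-5, Y(-1, q(4)))*(-21) = 1*(-21) = -21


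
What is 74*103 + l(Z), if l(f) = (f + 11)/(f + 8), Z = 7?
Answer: 38116/5 ≈ 7623.2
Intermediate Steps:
l(f) = (11 + f)/(8 + f)
74*103 + l(Z) = 74*103 + (11 + 7)/(8 + 7) = 7622 + 18/15 = 7622 + (1/15)*18 = 7622 + 6/5 = 38116/5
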